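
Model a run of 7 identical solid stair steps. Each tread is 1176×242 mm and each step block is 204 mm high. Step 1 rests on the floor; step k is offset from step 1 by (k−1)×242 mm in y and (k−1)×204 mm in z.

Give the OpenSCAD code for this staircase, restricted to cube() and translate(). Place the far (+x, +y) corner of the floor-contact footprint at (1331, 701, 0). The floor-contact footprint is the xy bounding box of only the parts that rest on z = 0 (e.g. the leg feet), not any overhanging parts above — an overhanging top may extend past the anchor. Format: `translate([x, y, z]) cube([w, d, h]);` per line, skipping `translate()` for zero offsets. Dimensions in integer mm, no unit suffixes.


translate([155, 459, 0]) cube([1176, 242, 204]);
translate([155, 701, 204]) cube([1176, 242, 204]);
translate([155, 943, 408]) cube([1176, 242, 204]);
translate([155, 1185, 612]) cube([1176, 242, 204]);
translate([155, 1427, 816]) cube([1176, 242, 204]);
translate([155, 1669, 1020]) cube([1176, 242, 204]);
translate([155, 1911, 1224]) cube([1176, 242, 204]);


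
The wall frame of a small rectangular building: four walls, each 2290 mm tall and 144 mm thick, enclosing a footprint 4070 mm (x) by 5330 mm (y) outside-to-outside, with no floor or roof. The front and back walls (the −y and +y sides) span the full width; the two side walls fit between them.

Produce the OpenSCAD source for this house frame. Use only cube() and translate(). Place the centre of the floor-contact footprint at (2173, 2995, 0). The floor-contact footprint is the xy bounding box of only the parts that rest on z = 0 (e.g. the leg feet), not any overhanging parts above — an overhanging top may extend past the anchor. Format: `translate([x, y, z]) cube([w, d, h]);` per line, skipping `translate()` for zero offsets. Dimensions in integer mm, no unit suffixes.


translate([138, 330, 0]) cube([4070, 144, 2290]);
translate([138, 5516, 0]) cube([4070, 144, 2290]);
translate([138, 474, 0]) cube([144, 5042, 2290]);
translate([4064, 474, 0]) cube([144, 5042, 2290]);


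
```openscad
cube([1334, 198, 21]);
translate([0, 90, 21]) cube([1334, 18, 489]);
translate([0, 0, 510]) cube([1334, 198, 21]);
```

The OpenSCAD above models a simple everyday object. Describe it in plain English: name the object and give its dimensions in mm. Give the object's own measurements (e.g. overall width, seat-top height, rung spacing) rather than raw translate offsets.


An I-beam lying along x, 1334 mm long. Overall section height 531 mm. Two flanges 198 mm wide (y) and 21 mm thick, one on the floor and one at the top; a web 18 mm thick runs between them, centred on the flange width.


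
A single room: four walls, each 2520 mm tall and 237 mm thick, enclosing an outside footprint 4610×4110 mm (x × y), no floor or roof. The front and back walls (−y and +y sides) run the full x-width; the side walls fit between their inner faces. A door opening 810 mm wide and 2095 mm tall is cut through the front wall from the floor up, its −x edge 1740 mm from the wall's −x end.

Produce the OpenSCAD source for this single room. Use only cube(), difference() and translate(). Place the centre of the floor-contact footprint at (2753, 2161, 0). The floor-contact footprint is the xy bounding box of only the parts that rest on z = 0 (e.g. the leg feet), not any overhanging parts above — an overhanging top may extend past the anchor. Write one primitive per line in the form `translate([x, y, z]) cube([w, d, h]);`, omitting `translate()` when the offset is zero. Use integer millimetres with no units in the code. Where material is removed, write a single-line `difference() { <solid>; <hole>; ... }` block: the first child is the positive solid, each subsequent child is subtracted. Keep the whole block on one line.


difference() { translate([448, 106, 0]) cube([4610, 237, 2520]); translate([2188, 106, 0]) cube([810, 237, 2095]); }
translate([448, 3979, 0]) cube([4610, 237, 2520]);
translate([448, 343, 0]) cube([237, 3636, 2520]);
translate([4821, 343, 0]) cube([237, 3636, 2520]);


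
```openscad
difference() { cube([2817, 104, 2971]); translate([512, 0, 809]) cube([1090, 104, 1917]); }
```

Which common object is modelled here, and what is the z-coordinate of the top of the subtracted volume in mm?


A wall with a window opening. The window head height is 2726 mm.

A wall with a rectangular opening subtracted — a window. Sill at z = 809, opening 1917 mm tall, so the head is at 809 + 1917 = 2726 mm.


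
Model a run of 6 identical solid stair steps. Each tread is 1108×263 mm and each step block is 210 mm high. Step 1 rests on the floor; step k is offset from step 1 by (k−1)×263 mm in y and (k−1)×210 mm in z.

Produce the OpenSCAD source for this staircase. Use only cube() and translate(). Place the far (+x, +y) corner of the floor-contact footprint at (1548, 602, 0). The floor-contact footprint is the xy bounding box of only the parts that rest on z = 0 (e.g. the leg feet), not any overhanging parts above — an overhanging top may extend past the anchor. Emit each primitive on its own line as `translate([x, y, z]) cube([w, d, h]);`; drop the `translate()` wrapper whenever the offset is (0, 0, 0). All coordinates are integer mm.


translate([440, 339, 0]) cube([1108, 263, 210]);
translate([440, 602, 210]) cube([1108, 263, 210]);
translate([440, 865, 420]) cube([1108, 263, 210]);
translate([440, 1128, 630]) cube([1108, 263, 210]);
translate([440, 1391, 840]) cube([1108, 263, 210]);
translate([440, 1654, 1050]) cube([1108, 263, 210]);


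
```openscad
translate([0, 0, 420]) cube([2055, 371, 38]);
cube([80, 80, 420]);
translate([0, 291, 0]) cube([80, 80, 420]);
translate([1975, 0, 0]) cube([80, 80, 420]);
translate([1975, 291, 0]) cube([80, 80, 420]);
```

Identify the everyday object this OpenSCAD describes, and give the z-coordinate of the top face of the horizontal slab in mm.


A bench. The seat-top height is 458 mm.

A long slab on four corner posts — a bench. The slab sits at z = 420 with thickness 38, so the top is 420 + 38 = 458 mm.


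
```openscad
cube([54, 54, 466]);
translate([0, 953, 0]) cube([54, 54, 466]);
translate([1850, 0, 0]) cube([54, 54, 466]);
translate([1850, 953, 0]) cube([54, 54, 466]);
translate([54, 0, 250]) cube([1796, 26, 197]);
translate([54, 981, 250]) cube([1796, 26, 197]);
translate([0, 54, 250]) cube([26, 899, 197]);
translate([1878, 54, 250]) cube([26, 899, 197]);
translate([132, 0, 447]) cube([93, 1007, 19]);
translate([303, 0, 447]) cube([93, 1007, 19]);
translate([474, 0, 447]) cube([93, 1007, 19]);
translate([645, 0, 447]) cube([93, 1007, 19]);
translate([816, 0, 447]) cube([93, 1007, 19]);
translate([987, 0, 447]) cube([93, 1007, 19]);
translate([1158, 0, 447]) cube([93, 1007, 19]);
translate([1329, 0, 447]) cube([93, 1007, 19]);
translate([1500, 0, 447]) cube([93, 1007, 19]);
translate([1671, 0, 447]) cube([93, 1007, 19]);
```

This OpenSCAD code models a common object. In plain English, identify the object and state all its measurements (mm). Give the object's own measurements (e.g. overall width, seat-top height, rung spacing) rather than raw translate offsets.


A bed frame 1904 mm long (x) by 1007 mm wide (y). Four 54×54 mm corner posts, 466 mm tall, at the corners of the footprint. Four rails of 26 mm thickness and 197 mm height run between adjacent posts with their undersides at z = 250 mm, their outer faces flush with the outside of the frame (the two x-running rails run between the posts' inner faces; the two y-running rails run between the posts' inner faces). 10 slats, each 93 mm wide (x) and 19 mm thick, lie across the top of the two x-running rails, running the full 1007 mm width of the frame in y; along x they sit between the end posts with a 78 mm gap after the −x posts and between neighbouring slats, leaving 86 mm before the +x posts.


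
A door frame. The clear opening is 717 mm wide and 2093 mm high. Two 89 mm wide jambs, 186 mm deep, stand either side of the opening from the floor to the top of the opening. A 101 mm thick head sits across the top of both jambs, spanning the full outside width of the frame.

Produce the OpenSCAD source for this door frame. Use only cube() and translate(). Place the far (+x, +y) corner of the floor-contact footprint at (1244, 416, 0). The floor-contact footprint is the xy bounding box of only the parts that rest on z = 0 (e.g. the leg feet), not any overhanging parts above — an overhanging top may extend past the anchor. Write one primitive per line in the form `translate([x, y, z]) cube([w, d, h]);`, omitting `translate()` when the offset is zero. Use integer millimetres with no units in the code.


translate([349, 230, 0]) cube([89, 186, 2093]);
translate([1155, 230, 0]) cube([89, 186, 2093]);
translate([349, 230, 2093]) cube([895, 186, 101]);


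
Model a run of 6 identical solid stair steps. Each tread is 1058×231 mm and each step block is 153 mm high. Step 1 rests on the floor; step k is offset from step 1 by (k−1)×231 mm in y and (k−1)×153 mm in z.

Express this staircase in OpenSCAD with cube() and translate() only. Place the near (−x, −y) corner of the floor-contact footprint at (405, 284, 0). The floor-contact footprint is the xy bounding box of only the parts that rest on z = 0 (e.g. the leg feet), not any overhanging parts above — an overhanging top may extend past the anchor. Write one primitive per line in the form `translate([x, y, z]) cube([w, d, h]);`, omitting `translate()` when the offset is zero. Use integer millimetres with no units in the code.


translate([405, 284, 0]) cube([1058, 231, 153]);
translate([405, 515, 153]) cube([1058, 231, 153]);
translate([405, 746, 306]) cube([1058, 231, 153]);
translate([405, 977, 459]) cube([1058, 231, 153]);
translate([405, 1208, 612]) cube([1058, 231, 153]);
translate([405, 1439, 765]) cube([1058, 231, 153]);


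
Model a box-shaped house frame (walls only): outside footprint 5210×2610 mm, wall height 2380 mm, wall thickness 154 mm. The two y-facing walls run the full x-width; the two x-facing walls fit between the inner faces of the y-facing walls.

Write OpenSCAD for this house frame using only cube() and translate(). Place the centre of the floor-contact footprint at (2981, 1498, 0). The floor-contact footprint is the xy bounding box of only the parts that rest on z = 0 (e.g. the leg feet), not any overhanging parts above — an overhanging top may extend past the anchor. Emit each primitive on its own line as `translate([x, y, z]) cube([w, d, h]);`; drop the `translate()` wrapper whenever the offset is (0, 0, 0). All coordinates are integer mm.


translate([376, 193, 0]) cube([5210, 154, 2380]);
translate([376, 2649, 0]) cube([5210, 154, 2380]);
translate([376, 347, 0]) cube([154, 2302, 2380]);
translate([5432, 347, 0]) cube([154, 2302, 2380]);


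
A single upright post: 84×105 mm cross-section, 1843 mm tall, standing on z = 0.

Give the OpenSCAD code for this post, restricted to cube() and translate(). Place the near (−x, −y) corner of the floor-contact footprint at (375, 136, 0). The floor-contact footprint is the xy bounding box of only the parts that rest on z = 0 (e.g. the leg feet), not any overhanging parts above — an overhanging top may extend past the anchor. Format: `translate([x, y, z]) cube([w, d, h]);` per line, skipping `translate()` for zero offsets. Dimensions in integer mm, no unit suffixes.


translate([375, 136, 0]) cube([84, 105, 1843]);


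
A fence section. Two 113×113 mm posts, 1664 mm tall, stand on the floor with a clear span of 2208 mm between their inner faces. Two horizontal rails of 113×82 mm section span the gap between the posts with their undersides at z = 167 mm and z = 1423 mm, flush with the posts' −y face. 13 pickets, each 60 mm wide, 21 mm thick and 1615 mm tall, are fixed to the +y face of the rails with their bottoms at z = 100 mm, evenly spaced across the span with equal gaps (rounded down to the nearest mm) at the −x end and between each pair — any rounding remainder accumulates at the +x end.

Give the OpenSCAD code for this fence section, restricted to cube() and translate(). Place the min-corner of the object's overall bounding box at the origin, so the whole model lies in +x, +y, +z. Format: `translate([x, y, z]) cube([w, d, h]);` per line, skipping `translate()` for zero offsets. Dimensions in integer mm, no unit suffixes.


cube([113, 113, 1664]);
translate([2321, 0, 0]) cube([113, 113, 1664]);
translate([113, 0, 167]) cube([2208, 113, 82]);
translate([113, 0, 1423]) cube([2208, 113, 82]);
translate([215, 113, 100]) cube([60, 21, 1615]);
translate([377, 113, 100]) cube([60, 21, 1615]);
translate([539, 113, 100]) cube([60, 21, 1615]);
translate([701, 113, 100]) cube([60, 21, 1615]);
translate([863, 113, 100]) cube([60, 21, 1615]);
translate([1025, 113, 100]) cube([60, 21, 1615]);
translate([1187, 113, 100]) cube([60, 21, 1615]);
translate([1349, 113, 100]) cube([60, 21, 1615]);
translate([1511, 113, 100]) cube([60, 21, 1615]);
translate([1673, 113, 100]) cube([60, 21, 1615]);
translate([1835, 113, 100]) cube([60, 21, 1615]);
translate([1997, 113, 100]) cube([60, 21, 1615]);
translate([2159, 113, 100]) cube([60, 21, 1615]);


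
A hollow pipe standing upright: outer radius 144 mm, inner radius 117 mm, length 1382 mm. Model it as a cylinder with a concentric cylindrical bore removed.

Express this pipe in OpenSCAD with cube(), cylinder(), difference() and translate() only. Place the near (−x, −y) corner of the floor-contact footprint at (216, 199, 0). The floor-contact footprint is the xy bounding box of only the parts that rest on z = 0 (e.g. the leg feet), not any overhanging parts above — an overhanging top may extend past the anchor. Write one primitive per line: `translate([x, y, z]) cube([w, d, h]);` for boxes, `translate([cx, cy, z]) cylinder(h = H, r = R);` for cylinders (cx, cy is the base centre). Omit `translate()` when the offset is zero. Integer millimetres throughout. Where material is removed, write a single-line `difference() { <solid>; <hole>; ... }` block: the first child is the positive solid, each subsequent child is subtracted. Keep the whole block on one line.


difference() { translate([360, 343, 0]) cylinder(h = 1382, r = 144); translate([360, 343, 0]) cylinder(h = 1382, r = 117); }


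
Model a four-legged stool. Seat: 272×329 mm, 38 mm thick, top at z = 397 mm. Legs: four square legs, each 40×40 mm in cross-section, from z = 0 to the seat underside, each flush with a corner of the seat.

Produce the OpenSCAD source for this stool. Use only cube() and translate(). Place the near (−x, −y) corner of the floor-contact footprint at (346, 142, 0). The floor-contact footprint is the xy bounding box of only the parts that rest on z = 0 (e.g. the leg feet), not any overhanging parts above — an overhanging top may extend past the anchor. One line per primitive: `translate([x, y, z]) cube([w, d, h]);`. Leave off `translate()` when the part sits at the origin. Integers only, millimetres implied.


translate([346, 142, 359]) cube([272, 329, 38]);
translate([346, 142, 0]) cube([40, 40, 359]);
translate([578, 142, 0]) cube([40, 40, 359]);
translate([346, 431, 0]) cube([40, 40, 359]);
translate([578, 431, 0]) cube([40, 40, 359]);


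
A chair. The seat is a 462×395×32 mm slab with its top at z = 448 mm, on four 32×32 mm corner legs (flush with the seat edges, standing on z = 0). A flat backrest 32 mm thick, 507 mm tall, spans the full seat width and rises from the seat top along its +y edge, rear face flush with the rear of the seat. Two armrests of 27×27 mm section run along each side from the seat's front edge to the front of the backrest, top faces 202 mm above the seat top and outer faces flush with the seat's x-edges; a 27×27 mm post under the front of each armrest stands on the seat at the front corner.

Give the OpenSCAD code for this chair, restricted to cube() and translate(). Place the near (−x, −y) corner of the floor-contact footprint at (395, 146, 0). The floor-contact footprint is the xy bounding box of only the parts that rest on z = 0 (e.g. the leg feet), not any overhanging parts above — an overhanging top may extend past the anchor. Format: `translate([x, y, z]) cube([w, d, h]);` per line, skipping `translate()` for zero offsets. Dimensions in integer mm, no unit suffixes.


translate([395, 146, 416]) cube([462, 395, 32]);
translate([395, 146, 0]) cube([32, 32, 416]);
translate([825, 146, 0]) cube([32, 32, 416]);
translate([395, 509, 0]) cube([32, 32, 416]);
translate([825, 509, 0]) cube([32, 32, 416]);
translate([395, 509, 448]) cube([462, 32, 507]);
translate([395, 146, 623]) cube([27, 363, 27]);
translate([830, 146, 623]) cube([27, 363, 27]);
translate([395, 146, 448]) cube([27, 27, 175]);
translate([830, 146, 448]) cube([27, 27, 175]);


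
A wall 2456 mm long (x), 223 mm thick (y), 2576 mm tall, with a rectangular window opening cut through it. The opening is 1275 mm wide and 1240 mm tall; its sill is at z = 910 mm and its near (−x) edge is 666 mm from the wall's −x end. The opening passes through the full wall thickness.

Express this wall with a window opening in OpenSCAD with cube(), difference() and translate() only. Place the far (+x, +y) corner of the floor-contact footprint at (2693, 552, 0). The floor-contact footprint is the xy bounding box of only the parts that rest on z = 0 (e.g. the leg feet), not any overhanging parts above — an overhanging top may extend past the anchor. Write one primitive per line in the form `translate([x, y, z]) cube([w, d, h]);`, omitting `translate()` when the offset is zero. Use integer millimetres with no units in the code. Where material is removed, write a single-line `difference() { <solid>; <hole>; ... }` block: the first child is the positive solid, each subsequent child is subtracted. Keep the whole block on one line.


difference() { translate([237, 329, 0]) cube([2456, 223, 2576]); translate([903, 329, 910]) cube([1275, 223, 1240]); }


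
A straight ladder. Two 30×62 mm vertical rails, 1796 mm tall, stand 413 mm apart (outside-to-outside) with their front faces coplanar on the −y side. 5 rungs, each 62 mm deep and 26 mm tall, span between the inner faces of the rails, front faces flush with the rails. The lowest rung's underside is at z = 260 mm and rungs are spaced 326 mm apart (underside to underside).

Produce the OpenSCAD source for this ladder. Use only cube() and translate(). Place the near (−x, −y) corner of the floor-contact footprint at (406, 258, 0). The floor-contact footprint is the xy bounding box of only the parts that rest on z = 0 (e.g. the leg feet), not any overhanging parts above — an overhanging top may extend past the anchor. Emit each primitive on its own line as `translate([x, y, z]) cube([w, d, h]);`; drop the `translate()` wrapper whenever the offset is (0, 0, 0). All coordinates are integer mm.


translate([406, 258, 0]) cube([30, 62, 1796]);
translate([789, 258, 0]) cube([30, 62, 1796]);
translate([436, 258, 260]) cube([353, 62, 26]);
translate([436, 258, 586]) cube([353, 62, 26]);
translate([436, 258, 912]) cube([353, 62, 26]);
translate([436, 258, 1238]) cube([353, 62, 26]);
translate([436, 258, 1564]) cube([353, 62, 26]);


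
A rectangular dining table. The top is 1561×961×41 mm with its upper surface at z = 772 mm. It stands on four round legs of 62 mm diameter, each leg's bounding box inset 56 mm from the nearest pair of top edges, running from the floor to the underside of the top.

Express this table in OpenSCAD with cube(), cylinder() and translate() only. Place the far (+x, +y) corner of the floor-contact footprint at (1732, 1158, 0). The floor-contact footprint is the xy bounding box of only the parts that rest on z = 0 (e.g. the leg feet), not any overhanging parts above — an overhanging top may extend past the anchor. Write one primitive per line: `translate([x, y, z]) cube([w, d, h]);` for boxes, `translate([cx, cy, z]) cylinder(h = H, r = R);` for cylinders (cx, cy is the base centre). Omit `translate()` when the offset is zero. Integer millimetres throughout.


translate([227, 253, 731]) cube([1561, 961, 41]);
translate([314, 340, 0]) cylinder(h = 731, r = 31);
translate([1701, 340, 0]) cylinder(h = 731, r = 31);
translate([314, 1127, 0]) cylinder(h = 731, r = 31);
translate([1701, 1127, 0]) cylinder(h = 731, r = 31);


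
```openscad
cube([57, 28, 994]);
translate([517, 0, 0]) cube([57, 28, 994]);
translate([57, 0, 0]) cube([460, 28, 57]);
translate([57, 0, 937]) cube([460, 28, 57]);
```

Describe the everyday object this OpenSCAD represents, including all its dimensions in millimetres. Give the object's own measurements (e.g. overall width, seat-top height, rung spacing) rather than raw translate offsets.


A rectangular picture frame lying in the x–z plane (depth along y). The opening is 460 mm wide (x) by 880 mm tall (z), surrounded by a border 57 mm wide on all four sides. The frame is 28 mm deep and is made of two full-height vertical stiles with two horizontal rails fitted between them.


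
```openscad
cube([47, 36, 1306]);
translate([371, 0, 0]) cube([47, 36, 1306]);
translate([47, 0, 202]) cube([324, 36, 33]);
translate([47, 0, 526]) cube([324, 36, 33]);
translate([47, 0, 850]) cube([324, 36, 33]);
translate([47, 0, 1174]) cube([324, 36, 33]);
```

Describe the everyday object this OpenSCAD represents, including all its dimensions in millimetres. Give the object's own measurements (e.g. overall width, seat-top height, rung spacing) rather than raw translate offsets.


A straight ladder. Two 47×36 mm vertical rails, 1306 mm tall, stand 418 mm apart (outside-to-outside) with their front faces coplanar on the −y side. 4 rungs, each 36 mm deep and 33 mm tall, span between the inner faces of the rails, front faces flush with the rails. The lowest rung's underside is at z = 202 mm and rungs are spaced 324 mm apart (underside to underside).


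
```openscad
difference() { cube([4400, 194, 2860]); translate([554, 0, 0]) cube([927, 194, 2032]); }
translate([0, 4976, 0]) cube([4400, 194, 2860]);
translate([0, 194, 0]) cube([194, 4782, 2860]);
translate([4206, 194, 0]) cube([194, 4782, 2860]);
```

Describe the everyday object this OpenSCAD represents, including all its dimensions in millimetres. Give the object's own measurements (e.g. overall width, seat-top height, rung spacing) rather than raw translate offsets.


A single room: four walls, each 2860 mm tall and 194 mm thick, enclosing an outside footprint 4400×5170 mm (x × y), no floor or roof. The front and back walls (−y and +y sides) run the full x-width; the side walls fit between their inner faces. A door opening 927 mm wide and 2032 mm tall is cut through the front wall from the floor up, its −x edge 554 mm from the wall's −x end.


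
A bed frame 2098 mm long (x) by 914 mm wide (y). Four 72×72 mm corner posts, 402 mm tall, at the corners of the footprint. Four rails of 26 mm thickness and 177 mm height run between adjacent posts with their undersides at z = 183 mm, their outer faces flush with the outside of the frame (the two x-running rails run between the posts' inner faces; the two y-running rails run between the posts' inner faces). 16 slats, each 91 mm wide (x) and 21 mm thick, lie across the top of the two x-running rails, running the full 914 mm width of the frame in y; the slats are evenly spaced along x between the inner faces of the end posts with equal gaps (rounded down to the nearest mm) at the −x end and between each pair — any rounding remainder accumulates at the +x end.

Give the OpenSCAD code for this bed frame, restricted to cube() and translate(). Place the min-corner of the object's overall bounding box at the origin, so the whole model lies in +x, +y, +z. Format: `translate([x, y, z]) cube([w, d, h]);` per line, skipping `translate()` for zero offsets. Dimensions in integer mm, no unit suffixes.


cube([72, 72, 402]);
translate([0, 842, 0]) cube([72, 72, 402]);
translate([2026, 0, 0]) cube([72, 72, 402]);
translate([2026, 842, 0]) cube([72, 72, 402]);
translate([72, 0, 183]) cube([1954, 26, 177]);
translate([72, 888, 183]) cube([1954, 26, 177]);
translate([0, 72, 183]) cube([26, 770, 177]);
translate([2072, 72, 183]) cube([26, 770, 177]);
translate([101, 0, 360]) cube([91, 914, 21]);
translate([221, 0, 360]) cube([91, 914, 21]);
translate([341, 0, 360]) cube([91, 914, 21]);
translate([461, 0, 360]) cube([91, 914, 21]);
translate([581, 0, 360]) cube([91, 914, 21]);
translate([701, 0, 360]) cube([91, 914, 21]);
translate([821, 0, 360]) cube([91, 914, 21]);
translate([941, 0, 360]) cube([91, 914, 21]);
translate([1061, 0, 360]) cube([91, 914, 21]);
translate([1181, 0, 360]) cube([91, 914, 21]);
translate([1301, 0, 360]) cube([91, 914, 21]);
translate([1421, 0, 360]) cube([91, 914, 21]);
translate([1541, 0, 360]) cube([91, 914, 21]);
translate([1661, 0, 360]) cube([91, 914, 21]);
translate([1781, 0, 360]) cube([91, 914, 21]);
translate([1901, 0, 360]) cube([91, 914, 21]);


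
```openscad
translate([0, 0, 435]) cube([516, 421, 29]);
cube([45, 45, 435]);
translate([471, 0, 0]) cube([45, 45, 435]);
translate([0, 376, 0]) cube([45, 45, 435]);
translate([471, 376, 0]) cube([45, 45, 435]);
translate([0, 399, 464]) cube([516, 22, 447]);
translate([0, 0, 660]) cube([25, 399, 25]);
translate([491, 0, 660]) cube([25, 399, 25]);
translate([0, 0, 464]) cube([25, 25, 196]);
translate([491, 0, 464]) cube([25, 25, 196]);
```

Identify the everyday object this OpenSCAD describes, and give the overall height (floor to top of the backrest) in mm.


A chair. The overall height is 911 mm.

A slab on four corner posts with a tall panel at the back — a chair. The seat slab sits at z = 435 with thickness 29, and the 447 mm backrest starts at the seat top, so the overall height is 435 + 29 + 447 = 911 mm.


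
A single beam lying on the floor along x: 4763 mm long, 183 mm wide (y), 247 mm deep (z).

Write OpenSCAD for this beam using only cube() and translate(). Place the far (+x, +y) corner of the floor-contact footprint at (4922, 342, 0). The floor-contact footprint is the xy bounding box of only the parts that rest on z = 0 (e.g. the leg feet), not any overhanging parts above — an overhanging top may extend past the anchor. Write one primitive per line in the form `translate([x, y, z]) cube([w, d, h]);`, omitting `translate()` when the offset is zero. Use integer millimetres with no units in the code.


translate([159, 159, 0]) cube([4763, 183, 247]);


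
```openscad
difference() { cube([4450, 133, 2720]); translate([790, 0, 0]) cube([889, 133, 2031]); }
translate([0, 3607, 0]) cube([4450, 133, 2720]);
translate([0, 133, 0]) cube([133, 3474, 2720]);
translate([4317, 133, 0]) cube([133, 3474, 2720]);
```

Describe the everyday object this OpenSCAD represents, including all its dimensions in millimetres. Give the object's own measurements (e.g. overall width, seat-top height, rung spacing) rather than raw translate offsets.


A single room: four walls, each 2720 mm tall and 133 mm thick, enclosing an outside footprint 4450×3740 mm (x × y), no floor or roof. The front and back walls (−y and +y sides) run the full x-width; the side walls fit between their inner faces. A door opening 889 mm wide and 2031 mm tall is cut through the front wall from the floor up, its −x edge 790 mm from the wall's −x end.


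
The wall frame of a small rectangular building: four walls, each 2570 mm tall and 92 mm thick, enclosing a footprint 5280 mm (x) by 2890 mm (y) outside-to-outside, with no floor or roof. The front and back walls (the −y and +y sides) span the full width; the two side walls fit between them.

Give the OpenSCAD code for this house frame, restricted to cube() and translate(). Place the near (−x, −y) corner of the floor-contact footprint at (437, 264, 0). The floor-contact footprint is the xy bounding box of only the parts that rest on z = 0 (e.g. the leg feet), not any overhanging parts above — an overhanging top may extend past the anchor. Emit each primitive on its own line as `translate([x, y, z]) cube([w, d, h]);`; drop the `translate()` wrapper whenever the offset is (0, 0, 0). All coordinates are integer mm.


translate([437, 264, 0]) cube([5280, 92, 2570]);
translate([437, 3062, 0]) cube([5280, 92, 2570]);
translate([437, 356, 0]) cube([92, 2706, 2570]);
translate([5625, 356, 0]) cube([92, 2706, 2570]);


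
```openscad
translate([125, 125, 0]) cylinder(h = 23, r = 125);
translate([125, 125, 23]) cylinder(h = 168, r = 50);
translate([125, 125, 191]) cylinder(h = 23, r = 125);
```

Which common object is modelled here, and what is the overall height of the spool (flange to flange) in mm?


A spool. The overall height is 214 mm.

Three coaxial cylinders, large–small–large — a spool. Two 23 mm flanges and a 168 mm core give 23 + 168 + 23 = 214 mm.


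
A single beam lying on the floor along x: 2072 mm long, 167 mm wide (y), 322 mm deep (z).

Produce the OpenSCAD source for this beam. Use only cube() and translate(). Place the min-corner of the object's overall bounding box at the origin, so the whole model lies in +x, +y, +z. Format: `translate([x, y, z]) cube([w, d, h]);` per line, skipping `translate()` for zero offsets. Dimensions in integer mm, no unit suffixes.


cube([2072, 167, 322]);


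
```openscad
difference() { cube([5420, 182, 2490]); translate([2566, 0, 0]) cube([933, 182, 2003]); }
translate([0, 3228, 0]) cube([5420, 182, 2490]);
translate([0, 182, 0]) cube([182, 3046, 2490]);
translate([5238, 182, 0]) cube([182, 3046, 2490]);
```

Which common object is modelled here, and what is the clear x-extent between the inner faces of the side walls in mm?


A single room. The interior width is 5056 mm.

Four walls enclosing a rectangle with a door in the front wall — a room. Outside width 5420 minus two 182 mm walls gives 5056 mm.


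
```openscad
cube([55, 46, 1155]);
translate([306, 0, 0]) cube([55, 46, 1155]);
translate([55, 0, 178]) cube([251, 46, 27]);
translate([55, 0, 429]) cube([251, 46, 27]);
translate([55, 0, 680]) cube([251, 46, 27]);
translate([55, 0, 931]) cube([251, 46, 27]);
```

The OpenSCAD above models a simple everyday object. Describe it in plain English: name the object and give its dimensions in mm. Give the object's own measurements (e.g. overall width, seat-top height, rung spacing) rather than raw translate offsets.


A straight ladder. Two 55×46 mm vertical rails, 1155 mm tall, stand 361 mm apart (outside-to-outside) with their front faces coplanar on the −y side. 4 rungs, each 46 mm deep and 27 mm tall, span between the inner faces of the rails, front faces flush with the rails. The lowest rung's underside is at z = 178 mm and rungs are spaced 251 mm apart (underside to underside).


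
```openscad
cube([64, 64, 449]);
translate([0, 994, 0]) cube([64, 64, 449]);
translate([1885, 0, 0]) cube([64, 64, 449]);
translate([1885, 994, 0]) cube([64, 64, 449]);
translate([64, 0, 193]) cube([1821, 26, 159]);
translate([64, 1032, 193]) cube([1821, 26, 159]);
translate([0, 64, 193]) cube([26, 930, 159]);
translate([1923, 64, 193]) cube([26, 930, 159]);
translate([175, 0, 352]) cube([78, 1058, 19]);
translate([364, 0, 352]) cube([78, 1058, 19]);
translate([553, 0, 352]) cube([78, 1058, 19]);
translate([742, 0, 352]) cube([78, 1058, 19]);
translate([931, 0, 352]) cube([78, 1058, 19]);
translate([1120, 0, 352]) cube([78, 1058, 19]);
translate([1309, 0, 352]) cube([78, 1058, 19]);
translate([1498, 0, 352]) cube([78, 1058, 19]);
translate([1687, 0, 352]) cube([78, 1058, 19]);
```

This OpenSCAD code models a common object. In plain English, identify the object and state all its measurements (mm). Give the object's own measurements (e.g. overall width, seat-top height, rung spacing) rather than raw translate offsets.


A bed frame 1949 mm long (x) by 1058 mm wide (y). Four 64×64 mm corner posts, 449 mm tall, at the corners of the footprint. Four rails of 26 mm thickness and 159 mm height run between adjacent posts with their undersides at z = 193 mm, their outer faces flush with the outside of the frame (the two x-running rails run between the posts' inner faces; the two y-running rails run between the posts' inner faces). 9 slats, each 78 mm wide (x) and 19 mm thick, lie across the top of the two x-running rails, running the full 1058 mm width of the frame in y; along x they sit between the end posts with a 111 mm gap after the −x posts and between neighbouring slats, leaving 120 mm before the +x posts.


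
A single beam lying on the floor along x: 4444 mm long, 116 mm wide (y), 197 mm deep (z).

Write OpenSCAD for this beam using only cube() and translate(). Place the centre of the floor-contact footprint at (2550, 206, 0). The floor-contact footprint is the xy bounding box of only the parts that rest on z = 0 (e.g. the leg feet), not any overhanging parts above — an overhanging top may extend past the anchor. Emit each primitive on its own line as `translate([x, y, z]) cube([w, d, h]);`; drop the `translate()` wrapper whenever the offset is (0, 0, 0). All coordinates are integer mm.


translate([328, 148, 0]) cube([4444, 116, 197]);


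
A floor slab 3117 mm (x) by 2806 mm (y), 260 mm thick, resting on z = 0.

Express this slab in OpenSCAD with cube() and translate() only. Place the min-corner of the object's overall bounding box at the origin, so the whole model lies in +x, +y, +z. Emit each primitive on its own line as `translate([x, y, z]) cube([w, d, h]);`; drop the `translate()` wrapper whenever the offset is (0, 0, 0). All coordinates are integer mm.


cube([3117, 2806, 260]);


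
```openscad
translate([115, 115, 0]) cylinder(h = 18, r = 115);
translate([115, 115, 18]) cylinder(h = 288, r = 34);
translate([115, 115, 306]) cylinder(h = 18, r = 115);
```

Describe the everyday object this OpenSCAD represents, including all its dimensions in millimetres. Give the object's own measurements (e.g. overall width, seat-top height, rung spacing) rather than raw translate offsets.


A spool: two coaxial disc flanges of radius 115 mm and thickness 18 mm, joined by a core cylinder of radius 34 mm and height 288 mm. The lower flange rests on z = 0 and the three cylinders share a vertical axis.


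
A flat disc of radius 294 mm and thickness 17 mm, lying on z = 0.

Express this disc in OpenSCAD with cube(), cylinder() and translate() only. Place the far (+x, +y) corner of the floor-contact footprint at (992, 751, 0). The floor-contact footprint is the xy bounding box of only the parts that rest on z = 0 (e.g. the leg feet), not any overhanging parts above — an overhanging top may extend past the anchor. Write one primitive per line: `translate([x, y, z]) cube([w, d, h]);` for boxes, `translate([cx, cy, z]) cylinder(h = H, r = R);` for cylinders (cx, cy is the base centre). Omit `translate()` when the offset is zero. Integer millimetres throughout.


translate([698, 457, 0]) cylinder(h = 17, r = 294);


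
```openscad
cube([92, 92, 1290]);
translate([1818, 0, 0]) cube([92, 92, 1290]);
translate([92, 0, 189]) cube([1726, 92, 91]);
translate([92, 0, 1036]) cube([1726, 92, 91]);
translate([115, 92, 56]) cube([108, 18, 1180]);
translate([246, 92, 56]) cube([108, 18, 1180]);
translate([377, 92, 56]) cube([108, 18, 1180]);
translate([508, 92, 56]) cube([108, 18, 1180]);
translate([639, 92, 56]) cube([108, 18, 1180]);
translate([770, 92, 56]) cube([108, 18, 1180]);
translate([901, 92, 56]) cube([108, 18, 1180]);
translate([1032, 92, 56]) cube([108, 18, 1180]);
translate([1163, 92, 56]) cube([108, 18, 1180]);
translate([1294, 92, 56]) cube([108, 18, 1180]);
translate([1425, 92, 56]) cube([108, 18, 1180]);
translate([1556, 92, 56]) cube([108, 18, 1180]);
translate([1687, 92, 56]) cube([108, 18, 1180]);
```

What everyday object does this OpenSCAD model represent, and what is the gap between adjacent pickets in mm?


A fence section. The picket gap is 23 mm.

Two posts, two rails, 13 pickets — a fence section. Span 1726 mm holds 13 pickets of 108 mm with 14 equal gaps: ⌊(1726 − 13·108) / 14⌋ = 23 mm.


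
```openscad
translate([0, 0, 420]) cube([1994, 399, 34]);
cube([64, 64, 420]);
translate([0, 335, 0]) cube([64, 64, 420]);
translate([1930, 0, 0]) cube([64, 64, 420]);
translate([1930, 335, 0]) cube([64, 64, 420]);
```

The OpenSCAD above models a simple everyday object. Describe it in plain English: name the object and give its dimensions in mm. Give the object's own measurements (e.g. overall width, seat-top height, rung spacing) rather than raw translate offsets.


A bench: a 1994×399 mm seat slab, 34 mm thick, top at z = 454 mm, on four 64×64 mm square legs flush with the seat corners and standing on z = 0.


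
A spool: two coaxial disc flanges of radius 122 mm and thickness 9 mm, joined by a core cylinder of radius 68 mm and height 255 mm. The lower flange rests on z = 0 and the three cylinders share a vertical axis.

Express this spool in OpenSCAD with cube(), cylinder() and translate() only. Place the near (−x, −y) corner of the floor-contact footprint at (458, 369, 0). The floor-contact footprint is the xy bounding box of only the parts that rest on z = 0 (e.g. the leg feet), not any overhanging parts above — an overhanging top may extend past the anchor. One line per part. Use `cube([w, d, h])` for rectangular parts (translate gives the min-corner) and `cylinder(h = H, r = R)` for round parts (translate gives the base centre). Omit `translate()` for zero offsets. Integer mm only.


translate([580, 491, 0]) cylinder(h = 9, r = 122);
translate([580, 491, 9]) cylinder(h = 255, r = 68);
translate([580, 491, 264]) cylinder(h = 9, r = 122);


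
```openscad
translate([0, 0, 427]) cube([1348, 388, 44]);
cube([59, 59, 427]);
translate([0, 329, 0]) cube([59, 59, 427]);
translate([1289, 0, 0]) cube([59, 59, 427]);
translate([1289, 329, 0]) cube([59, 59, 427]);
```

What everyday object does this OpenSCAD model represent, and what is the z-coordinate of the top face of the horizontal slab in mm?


A bench. The seat-top height is 471 mm.

A long slab on four corner posts — a bench. The slab sits at z = 427 with thickness 44, so the top is 427 + 44 = 471 mm.


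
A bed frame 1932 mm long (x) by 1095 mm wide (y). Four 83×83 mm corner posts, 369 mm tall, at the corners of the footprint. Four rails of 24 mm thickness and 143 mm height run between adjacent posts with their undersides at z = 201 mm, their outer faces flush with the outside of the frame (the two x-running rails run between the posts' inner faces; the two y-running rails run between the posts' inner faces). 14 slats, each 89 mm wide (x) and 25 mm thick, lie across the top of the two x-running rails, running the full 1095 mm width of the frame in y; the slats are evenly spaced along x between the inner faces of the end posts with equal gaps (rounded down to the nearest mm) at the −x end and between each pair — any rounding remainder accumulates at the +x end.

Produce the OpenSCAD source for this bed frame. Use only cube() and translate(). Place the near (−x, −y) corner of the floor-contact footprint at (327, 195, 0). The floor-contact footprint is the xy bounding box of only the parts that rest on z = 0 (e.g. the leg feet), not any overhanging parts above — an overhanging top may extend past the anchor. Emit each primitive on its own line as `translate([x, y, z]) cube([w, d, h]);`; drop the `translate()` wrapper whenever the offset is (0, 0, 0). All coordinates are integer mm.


translate([327, 195, 0]) cube([83, 83, 369]);
translate([327, 1207, 0]) cube([83, 83, 369]);
translate([2176, 195, 0]) cube([83, 83, 369]);
translate([2176, 1207, 0]) cube([83, 83, 369]);
translate([410, 195, 201]) cube([1766, 24, 143]);
translate([410, 1266, 201]) cube([1766, 24, 143]);
translate([327, 278, 201]) cube([24, 929, 143]);
translate([2235, 278, 201]) cube([24, 929, 143]);
translate([444, 195, 344]) cube([89, 1095, 25]);
translate([567, 195, 344]) cube([89, 1095, 25]);
translate([690, 195, 344]) cube([89, 1095, 25]);
translate([813, 195, 344]) cube([89, 1095, 25]);
translate([936, 195, 344]) cube([89, 1095, 25]);
translate([1059, 195, 344]) cube([89, 1095, 25]);
translate([1182, 195, 344]) cube([89, 1095, 25]);
translate([1305, 195, 344]) cube([89, 1095, 25]);
translate([1428, 195, 344]) cube([89, 1095, 25]);
translate([1551, 195, 344]) cube([89, 1095, 25]);
translate([1674, 195, 344]) cube([89, 1095, 25]);
translate([1797, 195, 344]) cube([89, 1095, 25]);
translate([1920, 195, 344]) cube([89, 1095, 25]);
translate([2043, 195, 344]) cube([89, 1095, 25]);
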